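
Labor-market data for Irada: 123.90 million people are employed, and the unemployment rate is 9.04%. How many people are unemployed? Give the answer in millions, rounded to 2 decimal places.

Let U be the number unemployed. The labor force is E + U, and U/(E+U) = 0.0904.
So U = 0.0904 × 123.90 / (1 − 0.0904) = 11.2006 / 0.9096 ≈ 12.31 million.

About 12.31 million are unemployed.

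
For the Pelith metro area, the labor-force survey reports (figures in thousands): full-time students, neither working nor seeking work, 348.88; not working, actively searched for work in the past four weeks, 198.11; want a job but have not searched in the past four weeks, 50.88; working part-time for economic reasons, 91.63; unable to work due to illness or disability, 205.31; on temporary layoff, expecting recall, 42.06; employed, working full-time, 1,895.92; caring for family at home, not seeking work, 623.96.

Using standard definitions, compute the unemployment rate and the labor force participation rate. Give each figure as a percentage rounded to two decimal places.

Employed = 91.63 + 1,895.92 = 1,987.55 thousand (anyone who worked, including part-time for economic reasons, counts as employed).
Unemployed = 198.11 + 42.06 = 240.17 thousand (jobless and actively searching, or on temporary layoff).
Labor force = 1,987.55 + 240.17 = 2,227.72 thousand.
Not in labor force = 348.88 + 50.88 + 205.31 + 623.96 = 1,229.03 thousand (those not working and not actively searching are outside the labor force — including those who want a job but have given up searching).
Civilian working-age population = 2,227.72 + 1,229.03 = 3,456.75 thousand.
Unemployment rate = 240.17 / 2,227.72 = 10.78%.
Labor force participation rate = 2,227.72 / 3,456.75 = 64.45%.

Unemployment rate ≈ 10.78%; labor force participation rate ≈ 64.45%.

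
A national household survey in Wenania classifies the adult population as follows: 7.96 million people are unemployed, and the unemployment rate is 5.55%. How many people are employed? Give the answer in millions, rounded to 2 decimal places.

Labor force = U / u = 7.96 / 0.0555 ≈ 143.42 million.
Employed = labor force − unemployed = 143.42 − 7.96 = 135.46 million.

About 135.46 million are employed.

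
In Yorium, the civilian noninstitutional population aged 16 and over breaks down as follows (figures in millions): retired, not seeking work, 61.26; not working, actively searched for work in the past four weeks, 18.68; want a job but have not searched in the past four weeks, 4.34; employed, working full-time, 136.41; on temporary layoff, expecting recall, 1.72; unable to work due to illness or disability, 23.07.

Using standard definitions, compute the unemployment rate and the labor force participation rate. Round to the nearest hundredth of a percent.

Employed = 136.41 million.
Unemployed = 18.68 + 1.72 = 20.40 million (jobless and actively searching, or on temporary layoff).
Labor force = 136.41 + 20.40 = 156.81 million.
Not in labor force = 61.26 + 4.34 + 23.07 = 88.67 million (those not working and not actively searching are outside the labor force — including those who want a job but have given up searching).
Civilian working-age population = 156.81 + 88.67 = 245.48 million.
Unemployment rate = 20.40 / 156.81 = 13.01%.
Labor force participation rate = 156.81 / 245.48 = 63.88%.

Unemployment rate ≈ 13.01%; labor force participation rate ≈ 63.88%.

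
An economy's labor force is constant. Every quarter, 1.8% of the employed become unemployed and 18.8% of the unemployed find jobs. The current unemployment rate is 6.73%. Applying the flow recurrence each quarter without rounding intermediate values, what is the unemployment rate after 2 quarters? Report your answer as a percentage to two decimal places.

Unemployment rate after two quarters ≈ 7.47%.

With a fixed labor force, u_{t+1} = u_t + s·(1−u_t) − f·u_t = u_t·(1−s−f) + s.
Here 1−s−f = 0.794 and s = 0.018.
u_1 = 0.067300 × 0.794 + 0.018 = 0.071436.
u_2 = 0.071436 × 0.794 + 0.018 = 0.074720.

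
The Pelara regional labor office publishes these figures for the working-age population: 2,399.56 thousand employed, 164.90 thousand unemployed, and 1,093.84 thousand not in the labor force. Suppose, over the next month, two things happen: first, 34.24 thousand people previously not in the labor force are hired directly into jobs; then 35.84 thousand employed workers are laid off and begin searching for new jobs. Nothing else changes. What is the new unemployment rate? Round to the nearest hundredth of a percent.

Initially, labor force = 2,399.56 + 164.90 = 2,564.46 thousand, so u = 164.90/2,564.46 = 6.43%.
After the first change, employed and labor force both rise by 34.24; unemployed unchanged → E = 2,433.80, U = 164.90, labor force = 2,598.70 thousand.
After the second change, employed falls and unemployed rises by 35.84; labor force unchanged → E = 2,397.96, U = 200.74, labor force = 2,598.70 thousand.
New unemployment rate = 200.74 / 2,598.70 = 7.72%.

New unemployment rate ≈ 7.72%.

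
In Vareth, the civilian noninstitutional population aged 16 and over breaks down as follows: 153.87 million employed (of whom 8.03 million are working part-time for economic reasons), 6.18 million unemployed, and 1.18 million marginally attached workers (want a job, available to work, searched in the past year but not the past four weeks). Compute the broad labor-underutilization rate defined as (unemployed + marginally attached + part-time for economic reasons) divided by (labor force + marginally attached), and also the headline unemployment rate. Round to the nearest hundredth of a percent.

Broad underutilization rate ≈ 9.55%; headline unemployment rate ≈ 3.86%.

Labor force = 153.87 + 6.18 = 160.05 million.
Numerator = 6.18 + 1.18 + 8.03 = 15.39 million.
Denominator = 160.05 + 1.18 = 161.23 million.
Broad rate = 15.39 / 161.23 = 9.55%.
Headline unemployment rate = 6.18 / 160.05 = 3.86%.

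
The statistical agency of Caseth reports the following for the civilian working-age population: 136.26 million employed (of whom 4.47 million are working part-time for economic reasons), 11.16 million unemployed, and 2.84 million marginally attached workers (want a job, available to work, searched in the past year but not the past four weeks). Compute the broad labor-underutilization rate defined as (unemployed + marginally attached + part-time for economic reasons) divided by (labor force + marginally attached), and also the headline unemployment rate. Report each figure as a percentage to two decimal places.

Labor force = 136.26 + 11.16 = 147.42 million.
Numerator = 11.16 + 2.84 + 4.47 = 18.47 million.
Denominator = 147.42 + 2.84 = 150.26 million.
Broad rate = 18.47 / 150.26 = 12.29%.
Headline unemployment rate = 11.16 / 147.42 = 7.57%.

Broad underutilization rate ≈ 12.29%; headline unemployment rate ≈ 7.57%.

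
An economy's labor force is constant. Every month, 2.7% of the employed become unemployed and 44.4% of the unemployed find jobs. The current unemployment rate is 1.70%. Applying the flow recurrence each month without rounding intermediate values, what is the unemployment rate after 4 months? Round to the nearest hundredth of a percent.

Unemployment rate after four months ≈ 5.42%.

With a fixed labor force, u_{t+1} = u_t + s·(1−u_t) − f·u_t = u_t·(1−s−f) + s.
Here 1−s−f = 0.529 and s = 0.027.
u_1 = 0.017000 × 0.529 + 0.027 = 0.035993.
u_2 = 0.035993 × 0.529 + 0.027 = 0.046040.
u_3 = 0.046040 × 0.529 + 0.027 = 0.051355.
u_4 = 0.051355 × 0.529 + 0.027 = 0.054167.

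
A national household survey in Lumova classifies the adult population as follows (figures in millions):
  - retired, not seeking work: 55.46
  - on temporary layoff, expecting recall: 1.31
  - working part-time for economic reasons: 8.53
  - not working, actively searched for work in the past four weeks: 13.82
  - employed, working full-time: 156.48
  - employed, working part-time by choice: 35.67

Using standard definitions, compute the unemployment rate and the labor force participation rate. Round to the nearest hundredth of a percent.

Employed = 8.53 + 156.48 + 35.67 = 200.68 million (anyone who worked, including part-time for economic reasons, counts as employed).
Unemployed = 1.31 + 13.82 = 15.13 million (jobless and actively searching, or on temporary layoff).
Labor force = 200.68 + 15.13 = 215.81 million.
Not in labor force = 55.46 million (those not working and not actively searching are outside the labor force).
Civilian working-age population = 215.81 + 55.46 = 271.27 million.
Unemployment rate = 15.13 / 215.81 = 7.01%.
Labor force participation rate = 215.81 / 271.27 = 79.56%.

Unemployment rate ≈ 7.01%; labor force participation rate ≈ 79.56%.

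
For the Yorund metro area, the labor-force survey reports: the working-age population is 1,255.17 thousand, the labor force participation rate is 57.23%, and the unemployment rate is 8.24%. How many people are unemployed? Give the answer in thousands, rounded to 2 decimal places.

Labor force = 0.5723 × 1,255.17 = 718.33 thousand.
Unemployed = 0.0824 × 718.33 ≈ 59.19 thousand.

About 59.19 thousand are unemployed.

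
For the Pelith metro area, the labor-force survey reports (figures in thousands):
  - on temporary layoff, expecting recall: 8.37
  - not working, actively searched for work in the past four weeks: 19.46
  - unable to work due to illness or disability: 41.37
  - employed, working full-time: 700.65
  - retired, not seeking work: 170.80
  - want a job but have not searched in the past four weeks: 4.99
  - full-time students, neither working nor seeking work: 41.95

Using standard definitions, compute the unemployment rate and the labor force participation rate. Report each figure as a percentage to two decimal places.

Unemployment rate ≈ 3.82%; labor force participation rate ≈ 73.76%.

Employed = 700.65 thousand.
Unemployed = 8.37 + 19.46 = 27.83 thousand (jobless and actively searching, or on temporary layoff).
Labor force = 700.65 + 27.83 = 728.48 thousand.
Not in labor force = 41.37 + 170.80 + 4.99 + 41.95 = 259.11 thousand (those not working and not actively searching are outside the labor force — including those who want a job but have given up searching).
Civilian working-age population = 728.48 + 259.11 = 987.59 thousand.
Unemployment rate = 27.83 / 728.48 = 3.82%.
Labor force participation rate = 728.48 / 987.59 = 73.76%.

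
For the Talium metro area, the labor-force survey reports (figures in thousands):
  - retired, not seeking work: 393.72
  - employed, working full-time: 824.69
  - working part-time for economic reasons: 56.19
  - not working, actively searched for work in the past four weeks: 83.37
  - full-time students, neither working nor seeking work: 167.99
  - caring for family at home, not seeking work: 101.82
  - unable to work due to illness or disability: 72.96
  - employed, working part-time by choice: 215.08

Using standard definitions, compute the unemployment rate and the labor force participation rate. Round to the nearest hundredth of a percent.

Unemployment rate ≈ 7.07%; labor force participation rate ≈ 61.56%.

Employed = 824.69 + 56.19 + 215.08 = 1,095.96 thousand (anyone who worked, including part-time for economic reasons, counts as employed).
Unemployed = 83.37 thousand.
Labor force = 1,095.96 + 83.37 = 1,179.33 thousand.
Not in labor force = 393.72 + 167.99 + 101.82 + 72.96 = 736.49 thousand (those not working and not actively searching are outside the labor force).
Civilian working-age population = 1,179.33 + 736.49 = 1,915.82 thousand.
Unemployment rate = 83.37 / 1,179.33 = 7.07%.
Labor force participation rate = 1,179.33 / 1,915.82 = 61.56%.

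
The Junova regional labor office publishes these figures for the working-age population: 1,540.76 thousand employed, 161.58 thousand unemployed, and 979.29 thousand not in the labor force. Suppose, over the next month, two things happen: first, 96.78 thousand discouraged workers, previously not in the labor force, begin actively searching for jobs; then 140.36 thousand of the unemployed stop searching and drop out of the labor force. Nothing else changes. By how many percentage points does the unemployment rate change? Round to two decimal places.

Initially, labor force = 1,540.76 + 161.58 = 1,702.34 thousand, so u = 161.58/1,702.34 = 9.49%.
After the first change, unemployed and labor force both rise by 96.78 → E = 1,540.76, U = 258.36, labor force = 1,799.12 thousand.
After the second change, unemployed and labor force both fall by 140.36 → E = 1,540.76, U = 118.00, labor force = 1,658.76 thousand.
New unemployment rate = 118.00 / 1,658.76 = 7.11%.
Change = 7.11% − 9.49% = −2.38 percentage points.

The unemployment rate changes by −2.38 percentage points.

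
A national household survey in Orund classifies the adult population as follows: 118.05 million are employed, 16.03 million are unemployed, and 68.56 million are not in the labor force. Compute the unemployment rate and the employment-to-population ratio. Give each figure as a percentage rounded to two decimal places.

Labor force = employed + unemployed = 118.05 + 16.03 = 134.08 million.
Working-age population = 134.08 + 68.56 = 202.64 million.
Unemployment rate = 16.03 / 134.08 = 11.96%.
Employment-population ratio = 118.05 / 202.64 = 58.26%.

Unemployment rate ≈ 11.96%; employment-population ratio ≈ 58.26%.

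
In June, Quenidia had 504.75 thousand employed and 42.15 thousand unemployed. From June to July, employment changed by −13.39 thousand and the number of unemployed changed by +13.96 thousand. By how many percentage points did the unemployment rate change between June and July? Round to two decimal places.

June: labor force = 504.75 + 42.15 = 546.90; u = 42.15/546.90 = 7.71%.
July: labor force = 491.36 + 56.11 = 547.47; u = 56.11/547.47 = 10.25%.
Change = 10.25% − 7.71% = +2.54 pp.

The unemployment rate changed by +2.54 percentage points.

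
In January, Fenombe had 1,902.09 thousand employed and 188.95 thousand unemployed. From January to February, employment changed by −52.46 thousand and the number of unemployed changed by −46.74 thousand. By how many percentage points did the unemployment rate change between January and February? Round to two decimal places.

The unemployment rate changed by −1.90 percentage points.

January: labor force = 1,902.09 + 188.95 = 2,091.04; u = 188.95/2,091.04 = 9.04%.
February: labor force = 1,849.63 + 142.21 = 1,991.84; u = 142.21/1,991.84 = 7.14%.
Change = 7.14% − 9.04% = −1.90 pp.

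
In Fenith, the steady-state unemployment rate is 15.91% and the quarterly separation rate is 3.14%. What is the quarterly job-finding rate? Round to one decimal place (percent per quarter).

Job-finding rate ≈ 16.6% per quarter.

From u* = s/(s+f): f = s·(1−u)/u.
f = 3.14 × (1 − 0.1591) / 0.1591 = 2.6404 / 0.1591 ≈ 16.6% per quarter.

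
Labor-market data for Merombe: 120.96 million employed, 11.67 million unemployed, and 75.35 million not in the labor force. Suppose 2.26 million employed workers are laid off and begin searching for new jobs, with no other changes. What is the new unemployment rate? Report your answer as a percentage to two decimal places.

New unemployment rate ≈ 10.50%.

Initially, labor force = 120.96 + 11.67 = 132.63 million, so u = 11.67/132.63 = 8.80%.
After the change, employed falls and unemployed rises by 2.26; labor force unchanged → E = 118.70, U = 13.93, labor force = 132.63 million.
New unemployment rate = 13.93 / 132.63 = 10.50%.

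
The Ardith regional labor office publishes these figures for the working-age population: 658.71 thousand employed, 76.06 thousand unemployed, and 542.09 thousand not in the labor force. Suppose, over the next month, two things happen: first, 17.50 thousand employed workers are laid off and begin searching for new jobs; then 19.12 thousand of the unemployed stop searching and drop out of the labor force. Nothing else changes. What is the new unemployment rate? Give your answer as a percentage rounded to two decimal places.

New unemployment rate ≈ 10.40%.

Initially, labor force = 658.71 + 76.06 = 734.77 thousand, so u = 76.06/734.77 = 10.35%.
After the first change, employed falls and unemployed rises by 17.50; labor force unchanged → E = 641.21, U = 93.56, labor force = 734.77 thousand.
After the second change, unemployed and labor force both fall by 19.12 → E = 641.21, U = 74.44, labor force = 715.65 thousand.
New unemployment rate = 74.44 / 715.65 = 10.40%.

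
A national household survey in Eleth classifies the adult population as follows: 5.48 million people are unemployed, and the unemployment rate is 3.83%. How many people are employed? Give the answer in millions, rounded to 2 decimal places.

Labor force = U / u = 5.48 / 0.0383 ≈ 143.08 million.
Employed = labor force − unemployed = 143.08 − 5.48 = 137.60 million.

About 137.60 million are employed.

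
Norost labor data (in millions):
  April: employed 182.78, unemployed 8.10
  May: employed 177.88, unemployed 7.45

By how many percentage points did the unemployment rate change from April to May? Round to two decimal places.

The unemployment rate changed by −0.22 percentage points.

April: labor force = 182.78 + 8.10 = 190.88; u = 8.10/190.88 = 4.24%.
May: labor force = 177.88 + 7.45 = 185.33; u = 7.45/185.33 = 4.02%.
Change = 4.02% − 4.24% = −0.22 pp.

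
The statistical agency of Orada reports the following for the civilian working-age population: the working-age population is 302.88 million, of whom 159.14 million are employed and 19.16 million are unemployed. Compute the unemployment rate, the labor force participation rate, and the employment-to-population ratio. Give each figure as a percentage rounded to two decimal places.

Unemployment rate ≈ 10.75%; labor force participation rate ≈ 58.87%; employment-population ratio ≈ 52.54%.

Labor force = employed + unemployed = 159.14 + 19.16 = 178.30 million.
Unemployment rate = 19.16 / 178.30 = 10.75%.
Labor force participation rate = 178.30 / 302.88 = 58.87%.
Employment-population ratio = 159.14 / 302.88 = 52.54%.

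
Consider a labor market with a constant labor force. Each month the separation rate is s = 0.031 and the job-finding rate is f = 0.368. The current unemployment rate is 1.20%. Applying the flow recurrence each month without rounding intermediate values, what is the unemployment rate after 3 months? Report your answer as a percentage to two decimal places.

Unemployment rate after three months ≈ 6.34%.

With a fixed labor force, u_{t+1} = u_t + s·(1−u_t) − f·u_t = u_t·(1−s−f) + s.
Here 1−s−f = 0.601 and s = 0.031.
u_1 = 0.012000 × 0.601 + 0.031 = 0.038212.
u_2 = 0.038212 × 0.601 + 0.031 = 0.053965.
u_3 = 0.053965 × 0.601 + 0.031 = 0.063433.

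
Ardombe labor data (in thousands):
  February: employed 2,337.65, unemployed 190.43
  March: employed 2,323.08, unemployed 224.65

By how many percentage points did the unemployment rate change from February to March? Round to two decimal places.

The unemployment rate changed by +1.29 percentage points.

February: labor force = 2,337.65 + 190.43 = 2,528.08; u = 190.43/2,528.08 = 7.53%.
March: labor force = 2,323.08 + 224.65 = 2,547.73; u = 224.65/2,547.73 = 8.82%.
Change = 8.82% − 7.53% = +1.29 pp.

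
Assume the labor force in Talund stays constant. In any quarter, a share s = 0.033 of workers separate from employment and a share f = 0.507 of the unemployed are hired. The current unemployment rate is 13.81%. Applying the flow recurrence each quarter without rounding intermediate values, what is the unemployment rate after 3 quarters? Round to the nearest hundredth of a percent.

Unemployment rate after three quarters ≈ 6.86%.

With a fixed labor force, u_{t+1} = u_t + s·(1−u_t) − f·u_t = u_t·(1−s−f) + s.
Here 1−s−f = 0.460 and s = 0.033.
u_1 = 0.138100 × 0.460 + 0.033 = 0.096526.
u_2 = 0.096526 × 0.460 + 0.033 = 0.077402.
u_3 = 0.077402 × 0.460 + 0.033 = 0.068605.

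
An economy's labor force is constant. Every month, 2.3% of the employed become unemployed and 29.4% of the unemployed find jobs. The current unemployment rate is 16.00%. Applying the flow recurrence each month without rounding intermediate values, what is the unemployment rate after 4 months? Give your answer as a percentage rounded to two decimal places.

Unemployment rate after four months ≈ 9.16%.

With a fixed labor force, u_{t+1} = u_t + s·(1−u_t) − f·u_t = u_t·(1−s−f) + s.
Here 1−s−f = 0.683 and s = 0.023.
u_1 = 0.160000 × 0.683 + 0.023 = 0.132280.
u_2 = 0.132280 × 0.683 + 0.023 = 0.113347.
u_3 = 0.113347 × 0.683 + 0.023 = 0.100416.
u_4 = 0.100416 × 0.683 + 0.023 = 0.091584.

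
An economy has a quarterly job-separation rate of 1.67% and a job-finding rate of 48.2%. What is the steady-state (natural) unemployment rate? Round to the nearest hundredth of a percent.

Steady-state unemployment rate ≈ 3.35%.

At steady state the flows balance: s·E = f·U, so U/(E+U) = s/(s+f).
u* = 1.67 / (1.67 + 48.2) = 1.67 / 49.87 = 3.35%.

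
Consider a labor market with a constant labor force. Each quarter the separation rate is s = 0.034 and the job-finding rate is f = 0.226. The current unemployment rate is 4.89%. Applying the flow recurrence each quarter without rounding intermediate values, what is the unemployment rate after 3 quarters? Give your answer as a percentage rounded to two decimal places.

Unemployment rate after three quarters ≈ 9.76%.

With a fixed labor force, u_{t+1} = u_t + s·(1−u_t) − f·u_t = u_t·(1−s−f) + s.
Here 1−s−f = 0.740 and s = 0.034.
u_1 = 0.048900 × 0.740 + 0.034 = 0.070186.
u_2 = 0.070186 × 0.740 + 0.034 = 0.085938.
u_3 = 0.085938 × 0.740 + 0.034 = 0.097594.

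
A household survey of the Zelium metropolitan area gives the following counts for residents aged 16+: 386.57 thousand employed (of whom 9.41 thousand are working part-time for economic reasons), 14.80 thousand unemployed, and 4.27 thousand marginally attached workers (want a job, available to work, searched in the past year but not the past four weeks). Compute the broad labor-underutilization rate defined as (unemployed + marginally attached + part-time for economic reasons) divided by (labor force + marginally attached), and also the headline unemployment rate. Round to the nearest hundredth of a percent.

Labor force = 386.57 + 14.80 = 401.37 thousand.
Numerator = 14.80 + 4.27 + 9.41 = 28.48 thousand.
Denominator = 401.37 + 4.27 = 405.64 thousand.
Broad rate = 28.48 / 405.64 = 7.02%.
Headline unemployment rate = 14.80 / 401.37 = 3.69%.

Broad underutilization rate ≈ 7.02%; headline unemployment rate ≈ 3.69%.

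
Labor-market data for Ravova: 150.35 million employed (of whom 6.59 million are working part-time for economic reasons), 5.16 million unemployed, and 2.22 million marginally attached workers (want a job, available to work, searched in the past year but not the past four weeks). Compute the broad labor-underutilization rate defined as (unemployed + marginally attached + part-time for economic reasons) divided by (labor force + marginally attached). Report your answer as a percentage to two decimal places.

Labor force = 150.35 + 5.16 = 155.51 million.
Numerator = 5.16 + 2.22 + 6.59 = 13.97 million.
Denominator = 155.51 + 2.22 = 157.73 million.
Broad rate = 13.97 / 157.73 = 8.86%.

Broad underutilization rate ≈ 8.86%.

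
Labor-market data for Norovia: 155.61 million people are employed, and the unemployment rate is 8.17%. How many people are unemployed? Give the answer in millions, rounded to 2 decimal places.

About 13.84 million are unemployed.

Let U be the number unemployed. The labor force is E + U, and U/(E+U) = 0.0817.
So U = 0.0817 × 155.61 / (1 − 0.0817) = 12.7133 / 0.9183 ≈ 13.84 million.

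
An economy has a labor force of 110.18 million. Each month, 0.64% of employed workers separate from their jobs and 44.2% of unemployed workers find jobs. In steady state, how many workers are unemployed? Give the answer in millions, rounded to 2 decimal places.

About 1.57 million are unemployed in steady state.

Steady-state unemployment rate u* = s/(s+f) = 0.64/(0.64+44.2) = 0.014273.
Unemployed = u* × labor force = 0.014273 × 110.18 ≈ 1.57 million.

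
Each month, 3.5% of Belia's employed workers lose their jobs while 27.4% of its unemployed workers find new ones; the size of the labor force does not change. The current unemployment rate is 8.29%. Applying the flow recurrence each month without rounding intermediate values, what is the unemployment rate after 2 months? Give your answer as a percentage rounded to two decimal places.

Unemployment rate after two months ≈ 9.88%.

With a fixed labor force, u_{t+1} = u_t + s·(1−u_t) − f·u_t = u_t·(1−s−f) + s.
Here 1−s−f = 0.691 and s = 0.035.
u_1 = 0.082900 × 0.691 + 0.035 = 0.092284.
u_2 = 0.092284 × 0.691 + 0.035 = 0.098768.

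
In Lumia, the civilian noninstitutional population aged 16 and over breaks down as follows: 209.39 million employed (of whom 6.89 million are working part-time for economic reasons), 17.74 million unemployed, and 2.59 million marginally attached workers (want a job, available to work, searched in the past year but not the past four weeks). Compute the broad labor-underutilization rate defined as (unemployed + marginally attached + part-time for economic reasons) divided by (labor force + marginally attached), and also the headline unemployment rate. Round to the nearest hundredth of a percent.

Labor force = 209.39 + 17.74 = 227.13 million.
Numerator = 17.74 + 2.59 + 6.89 = 27.22 million.
Denominator = 227.13 + 2.59 = 229.72 million.
Broad rate = 27.22 / 229.72 = 11.85%.
Headline unemployment rate = 17.74 / 227.13 = 7.81%.

Broad underutilization rate ≈ 11.85%; headline unemployment rate ≈ 7.81%.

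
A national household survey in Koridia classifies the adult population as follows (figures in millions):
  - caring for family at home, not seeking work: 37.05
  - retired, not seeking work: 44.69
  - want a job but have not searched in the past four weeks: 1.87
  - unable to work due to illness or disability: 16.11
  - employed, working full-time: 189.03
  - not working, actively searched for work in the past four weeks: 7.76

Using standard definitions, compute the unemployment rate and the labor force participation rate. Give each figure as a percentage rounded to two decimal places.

Unemployment rate ≈ 3.94%; labor force participation rate ≈ 66.37%.

Employed = 189.03 million.
Unemployed = 7.76 million.
Labor force = 189.03 + 7.76 = 196.79 million.
Not in labor force = 37.05 + 44.69 + 1.87 + 16.11 = 99.72 million (those not working and not actively searching are outside the labor force — including those who want a job but have given up searching).
Civilian working-age population = 196.79 + 99.72 = 296.51 million.
Unemployment rate = 7.76 / 196.79 = 3.94%.
Labor force participation rate = 196.79 / 296.51 = 66.37%.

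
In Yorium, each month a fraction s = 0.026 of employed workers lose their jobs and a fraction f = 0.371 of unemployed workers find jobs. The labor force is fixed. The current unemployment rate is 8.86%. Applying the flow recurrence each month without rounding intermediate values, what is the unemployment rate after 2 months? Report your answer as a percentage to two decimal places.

With a fixed labor force, u_{t+1} = u_t + s·(1−u_t) − f·u_t = u_t·(1−s−f) + s.
Here 1−s−f = 0.603 and s = 0.026.
u_1 = 0.088600 × 0.603 + 0.026 = 0.079426.
u_2 = 0.079426 × 0.603 + 0.026 = 0.073894.

Unemployment rate after two months ≈ 7.39%.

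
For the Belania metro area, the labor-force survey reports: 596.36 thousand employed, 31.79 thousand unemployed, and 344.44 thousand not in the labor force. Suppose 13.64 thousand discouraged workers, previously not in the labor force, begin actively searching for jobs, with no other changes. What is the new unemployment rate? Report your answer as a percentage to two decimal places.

New unemployment rate ≈ 7.08%.

Initially, labor force = 596.36 + 31.79 = 628.15 thousand, so u = 31.79/628.15 = 5.06%.
After the change, unemployed and labor force both rise by 13.64 → E = 596.36, U = 45.43, labor force = 641.79 thousand.
New unemployment rate = 45.43 / 641.79 = 7.08%.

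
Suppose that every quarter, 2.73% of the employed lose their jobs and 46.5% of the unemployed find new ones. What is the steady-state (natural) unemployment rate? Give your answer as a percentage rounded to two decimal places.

At steady state the flows balance: s·E = f·U, so U/(E+U) = s/(s+f).
u* = 2.73 / (2.73 + 46.5) = 2.73 / 49.23 = 5.55%.

Steady-state unemployment rate ≈ 5.55%.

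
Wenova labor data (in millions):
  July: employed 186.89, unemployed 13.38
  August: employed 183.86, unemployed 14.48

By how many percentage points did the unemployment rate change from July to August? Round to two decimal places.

The unemployment rate changed by +0.62 percentage points.

July: labor force = 186.89 + 13.38 = 200.27; u = 13.38/200.27 = 6.68%.
August: labor force = 183.86 + 14.48 = 198.34; u = 14.48/198.34 = 7.30%.
Change = 7.30% − 6.68% = +0.62 pp.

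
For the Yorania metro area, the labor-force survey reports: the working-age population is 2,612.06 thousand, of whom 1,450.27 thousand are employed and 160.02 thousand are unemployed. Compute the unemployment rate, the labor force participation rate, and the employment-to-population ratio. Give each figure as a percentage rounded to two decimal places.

Unemployment rate ≈ 9.94%; labor force participation rate ≈ 61.65%; employment-population ratio ≈ 55.52%.

Labor force = employed + unemployed = 1,450.27 + 160.02 = 1,610.29 thousand.
Unemployment rate = 160.02 / 1,610.29 = 9.94%.
Labor force participation rate = 1,610.29 / 2,612.06 = 61.65%.
Employment-population ratio = 1,450.27 / 2,612.06 = 55.52%.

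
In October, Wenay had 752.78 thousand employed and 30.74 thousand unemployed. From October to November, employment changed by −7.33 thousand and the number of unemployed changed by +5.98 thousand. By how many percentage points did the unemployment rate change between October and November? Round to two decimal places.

October: labor force = 752.78 + 30.74 = 783.52; u = 30.74/783.52 = 3.92%.
November: labor force = 745.45 + 36.72 = 782.17; u = 36.72/782.17 = 4.69%.
Change = 4.69% − 3.92% = +0.77 pp.

The unemployment rate changed by +0.77 percentage points.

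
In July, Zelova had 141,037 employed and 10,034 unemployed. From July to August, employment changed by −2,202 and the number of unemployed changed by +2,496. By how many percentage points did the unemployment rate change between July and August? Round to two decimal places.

The unemployment rate changed by +1.64 percentage points.

July: labor force = 141,037 + 10,034 = 151,071; u = 10,034/151,071 = 6.64%.
August: labor force = 138,835 + 12,530 = 151,365; u = 12,530/151,365 = 8.28%.
Change = 8.28% − 6.64% = +1.64 pp.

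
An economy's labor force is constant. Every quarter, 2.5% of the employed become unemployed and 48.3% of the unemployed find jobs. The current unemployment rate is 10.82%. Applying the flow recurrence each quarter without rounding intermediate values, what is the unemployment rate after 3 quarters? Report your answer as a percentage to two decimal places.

Unemployment rate after three quarters ≈ 5.62%.

With a fixed labor force, u_{t+1} = u_t + s·(1−u_t) − f·u_t = u_t·(1−s−f) + s.
Here 1−s−f = 0.492 and s = 0.025.
u_1 = 0.108200 × 0.492 + 0.025 = 0.078234.
u_2 = 0.078234 × 0.492 + 0.025 = 0.063491.
u_3 = 0.063491 × 0.492 + 0.025 = 0.056238.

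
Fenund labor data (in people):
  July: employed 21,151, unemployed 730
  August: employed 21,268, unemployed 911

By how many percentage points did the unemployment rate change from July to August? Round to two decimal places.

The unemployment rate changed by +0.77 percentage points.

July: labor force = 21,151 + 730 = 21,881; u = 730/21,881 = 3.34%.
August: labor force = 21,268 + 911 = 22,179; u = 911/22,179 = 4.11%.
Change = 4.11% − 3.34% = +0.77 pp.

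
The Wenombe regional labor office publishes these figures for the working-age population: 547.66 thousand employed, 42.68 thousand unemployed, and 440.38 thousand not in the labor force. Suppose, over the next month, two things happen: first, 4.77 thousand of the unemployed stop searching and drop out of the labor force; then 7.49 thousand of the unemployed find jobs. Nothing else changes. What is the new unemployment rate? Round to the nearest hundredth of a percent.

Initially, labor force = 547.66 + 42.68 = 590.34 thousand, so u = 42.68/590.34 = 7.23%.
After the first change, unemployed and labor force both fall by 4.77 → E = 547.66, U = 37.91, labor force = 585.57 thousand.
After the second change, unemployed falls and employed rises by 7.49; labor force unchanged → E = 555.15, U = 30.42, labor force = 585.57 thousand.
New unemployment rate = 30.42 / 585.57 = 5.19%.

New unemployment rate ≈ 5.19%.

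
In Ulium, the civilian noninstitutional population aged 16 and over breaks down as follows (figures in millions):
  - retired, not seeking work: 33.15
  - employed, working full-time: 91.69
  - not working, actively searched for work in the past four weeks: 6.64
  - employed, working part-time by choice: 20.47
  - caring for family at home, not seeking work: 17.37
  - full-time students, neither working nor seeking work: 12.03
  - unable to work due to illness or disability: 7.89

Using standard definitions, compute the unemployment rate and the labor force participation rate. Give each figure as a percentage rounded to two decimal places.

Employed = 91.69 + 20.47 = 112.16 million.
Unemployed = 6.64 million.
Labor force = 112.16 + 6.64 = 118.80 million.
Not in labor force = 33.15 + 17.37 + 12.03 + 7.89 = 70.44 million (those not working and not actively searching are outside the labor force).
Civilian working-age population = 118.80 + 70.44 = 189.24 million.
Unemployment rate = 6.64 / 118.80 = 5.59%.
Labor force participation rate = 118.80 / 189.24 = 62.78%.

Unemployment rate ≈ 5.59%; labor force participation rate ≈ 62.78%.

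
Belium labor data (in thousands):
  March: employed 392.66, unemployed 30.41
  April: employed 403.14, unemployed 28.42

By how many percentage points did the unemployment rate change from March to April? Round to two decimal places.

March: labor force = 392.66 + 30.41 = 423.07; u = 30.41/423.07 = 7.19%.
April: labor force = 403.14 + 28.42 = 431.56; u = 28.42/431.56 = 6.59%.
Change = 6.59% − 7.19% = −0.60 pp.

The unemployment rate changed by −0.60 percentage points.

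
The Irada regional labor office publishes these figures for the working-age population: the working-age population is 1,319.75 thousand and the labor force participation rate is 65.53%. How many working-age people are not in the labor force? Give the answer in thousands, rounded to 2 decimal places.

About 454.92 thousand are not in the labor force.

Share not in the labor force = 1 − 0.6553 = 0.3447.
Not in labor force = 0.3447 × 1,319.75 ≈ 454.92 thousand.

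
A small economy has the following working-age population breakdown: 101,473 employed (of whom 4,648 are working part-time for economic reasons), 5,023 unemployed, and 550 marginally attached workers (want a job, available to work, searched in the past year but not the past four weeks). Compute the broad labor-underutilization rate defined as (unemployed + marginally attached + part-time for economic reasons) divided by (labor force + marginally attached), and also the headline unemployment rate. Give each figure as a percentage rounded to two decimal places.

Broad underutilization rate ≈ 9.55%; headline unemployment rate ≈ 4.72%.

Labor force = 101,473 + 5,023 = 106,496.
Numerator = 5,023 + 550 + 4,648 = 10,221.
Denominator = 106,496 + 550 = 107,046.
Broad rate = 10,221 / 107,046 = 9.55%.
Headline unemployment rate = 5,023 / 106,496 = 4.72%.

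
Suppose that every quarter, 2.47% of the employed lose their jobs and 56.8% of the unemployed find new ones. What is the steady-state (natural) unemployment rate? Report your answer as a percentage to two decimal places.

At steady state the flows balance: s·E = f·U, so U/(E+U) = s/(s+f).
u* = 2.47 / (2.47 + 56.8) = 2.47 / 59.27 = 4.17%.

Steady-state unemployment rate ≈ 4.17%.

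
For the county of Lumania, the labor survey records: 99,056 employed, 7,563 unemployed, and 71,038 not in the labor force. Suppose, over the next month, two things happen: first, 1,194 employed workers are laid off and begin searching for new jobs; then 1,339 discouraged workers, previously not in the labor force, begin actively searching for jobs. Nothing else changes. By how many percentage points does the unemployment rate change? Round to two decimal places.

Initially, labor force = 99,056 + 7,563 = 106,619, so u = 7,563/106,619 = 7.09%.
After the first change, employed falls and unemployed rises by 1,194; labor force unchanged → E = 97,862, U = 8,757, labor force = 106,619.
After the second change, unemployed and labor force both rise by 1,339 → E = 97,862, U = 10,096, labor force = 107,958.
New unemployment rate = 10,096 / 107,958 = 9.35%.
Change = 9.35% − 7.09% = +2.26 percentage points.

The unemployment rate changes by +2.26 percentage points.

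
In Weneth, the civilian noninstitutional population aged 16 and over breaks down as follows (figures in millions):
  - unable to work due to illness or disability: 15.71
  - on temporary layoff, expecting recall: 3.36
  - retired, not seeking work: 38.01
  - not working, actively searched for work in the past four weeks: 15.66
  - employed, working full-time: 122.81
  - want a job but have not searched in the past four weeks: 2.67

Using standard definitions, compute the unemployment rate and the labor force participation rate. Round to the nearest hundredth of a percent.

Unemployment rate ≈ 13.41%; labor force participation rate ≈ 71.55%.

Employed = 122.81 million.
Unemployed = 3.36 + 15.66 = 19.02 million (jobless and actively searching, or on temporary layoff).
Labor force = 122.81 + 19.02 = 141.83 million.
Not in labor force = 15.71 + 38.01 + 2.67 = 56.39 million (those not working and not actively searching are outside the labor force — including those who want a job but have given up searching).
Civilian working-age population = 141.83 + 56.39 = 198.22 million.
Unemployment rate = 19.02 / 141.83 = 13.41%.
Labor force participation rate = 141.83 / 198.22 = 71.55%.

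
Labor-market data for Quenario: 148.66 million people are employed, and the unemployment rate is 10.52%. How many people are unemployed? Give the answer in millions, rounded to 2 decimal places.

Let U be the number unemployed. The labor force is E + U, and U/(E+U) = 0.1052.
So U = 0.1052 × 148.66 / (1 − 0.1052) = 15.6390 / 0.8948 ≈ 17.48 million.

About 17.48 million are unemployed.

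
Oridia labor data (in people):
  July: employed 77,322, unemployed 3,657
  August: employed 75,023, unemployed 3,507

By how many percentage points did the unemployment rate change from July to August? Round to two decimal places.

The unemployment rate changed by −0.05 percentage points.

July: labor force = 77,322 + 3,657 = 80,979; u = 3,657/80,979 = 4.52%.
August: labor force = 75,023 + 3,507 = 78,530; u = 3,507/78,530 = 4.47%.
Change = 4.47% − 4.52% = −0.05 pp.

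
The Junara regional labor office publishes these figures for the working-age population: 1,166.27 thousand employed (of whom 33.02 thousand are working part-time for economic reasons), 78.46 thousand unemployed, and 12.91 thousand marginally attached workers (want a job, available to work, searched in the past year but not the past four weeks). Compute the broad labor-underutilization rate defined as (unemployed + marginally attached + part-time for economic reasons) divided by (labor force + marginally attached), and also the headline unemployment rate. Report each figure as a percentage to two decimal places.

Broad underutilization rate ≈ 9.89%; headline unemployment rate ≈ 6.30%.

Labor force = 1,166.27 + 78.46 = 1,244.73 thousand.
Numerator = 78.46 + 12.91 + 33.02 = 124.39 thousand.
Denominator = 1,244.73 + 12.91 = 1,257.64 thousand.
Broad rate = 124.39 / 1,257.64 = 9.89%.
Headline unemployment rate = 78.46 / 1,244.73 = 6.30%.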